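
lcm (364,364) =364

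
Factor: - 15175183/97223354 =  - 2^(-1)*47^( - 1 )*  379^( - 1)*991^1 * 2729^( - 1 )*15313^1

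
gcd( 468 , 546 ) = 78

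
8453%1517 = 868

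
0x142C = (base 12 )2BA4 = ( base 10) 5164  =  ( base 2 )1010000101100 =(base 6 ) 35524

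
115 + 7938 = 8053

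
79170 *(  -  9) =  - 712530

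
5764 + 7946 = 13710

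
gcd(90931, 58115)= 1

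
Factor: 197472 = 2^5*3^1 * 11^2*17^1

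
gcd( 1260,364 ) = 28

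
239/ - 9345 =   -  239/9345 = -  0.03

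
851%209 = 15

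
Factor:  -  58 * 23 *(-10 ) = 2^2*5^1  *23^1*29^1 = 13340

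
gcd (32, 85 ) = 1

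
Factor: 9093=3^1 * 7^1*433^1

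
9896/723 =13 + 497/723= 13.69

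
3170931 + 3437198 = 6608129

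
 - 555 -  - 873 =318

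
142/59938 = 71/29969 = 0.00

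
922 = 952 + -30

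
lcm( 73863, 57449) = 517041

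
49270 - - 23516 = 72786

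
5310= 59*90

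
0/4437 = 0 = 0.00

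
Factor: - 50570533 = -13^1*19^1*53^1*3863^1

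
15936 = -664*(-24 ) 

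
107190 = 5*21438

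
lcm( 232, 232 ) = 232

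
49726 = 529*94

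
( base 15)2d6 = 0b1010001011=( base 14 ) 347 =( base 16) 28B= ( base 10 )651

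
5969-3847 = 2122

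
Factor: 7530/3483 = 2510/1161 = 2^1*3^ (-3) * 5^1*43^( - 1)*251^1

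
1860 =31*60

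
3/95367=1/31789 = 0.00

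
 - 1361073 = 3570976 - 4932049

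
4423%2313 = 2110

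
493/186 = 493/186=2.65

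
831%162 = 21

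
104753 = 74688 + 30065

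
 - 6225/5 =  - 1245 = - 1245.00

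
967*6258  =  6051486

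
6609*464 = 3066576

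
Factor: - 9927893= - 9927893^1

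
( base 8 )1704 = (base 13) 592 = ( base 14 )4cc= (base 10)964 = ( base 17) 35c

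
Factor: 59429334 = 2^1*3^1*9904889^1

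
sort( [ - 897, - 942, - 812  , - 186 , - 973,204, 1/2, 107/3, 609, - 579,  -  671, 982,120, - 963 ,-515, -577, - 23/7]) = [ - 973, - 963 ,  -  942, -897, - 812,-671, - 579 , - 577 , - 515, - 186, - 23/7, 1/2,107/3 , 120,204 , 609,982 ]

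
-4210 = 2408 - 6618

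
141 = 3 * 47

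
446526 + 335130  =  781656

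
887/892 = 887/892 = 0.99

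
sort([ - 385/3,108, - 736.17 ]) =[ - 736.17, - 385/3,108]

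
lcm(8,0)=0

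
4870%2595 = 2275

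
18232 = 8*2279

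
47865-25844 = 22021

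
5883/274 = 21 + 129/274 = 21.47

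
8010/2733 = 2 + 848/911  =  2.93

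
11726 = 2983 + 8743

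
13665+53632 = 67297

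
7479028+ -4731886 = 2747142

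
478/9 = 53+1/9  =  53.11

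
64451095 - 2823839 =61627256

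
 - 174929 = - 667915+492986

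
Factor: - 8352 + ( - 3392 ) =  - 11744= - 2^5*367^1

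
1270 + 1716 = 2986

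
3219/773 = 4 + 127/773 = 4.16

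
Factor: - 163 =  -163^1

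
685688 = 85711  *8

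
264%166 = 98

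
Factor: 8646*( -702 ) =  - 2^2*3^4*11^1*13^1*131^1 = - 6069492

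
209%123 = 86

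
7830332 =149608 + 7680724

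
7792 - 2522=5270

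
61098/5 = 12219+ 3/5 = 12219.60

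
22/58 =11/29 = 0.38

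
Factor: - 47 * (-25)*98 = 115150 = 2^1 * 5^2  *  7^2*47^1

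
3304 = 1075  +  2229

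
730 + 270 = 1000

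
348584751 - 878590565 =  - 530005814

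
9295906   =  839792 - - 8456114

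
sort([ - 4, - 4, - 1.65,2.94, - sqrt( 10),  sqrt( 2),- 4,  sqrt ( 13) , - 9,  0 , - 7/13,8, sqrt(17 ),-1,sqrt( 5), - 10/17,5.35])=[ - 9, -4, - 4,-4, - sqrt( 10), - 1.65, - 1, - 10/17, - 7/13, 0,sqrt( 2)  ,  sqrt( 5 ),2.94, sqrt( 13 ),sqrt(17),5.35, 8] 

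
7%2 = 1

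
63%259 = 63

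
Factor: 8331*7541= 62824071 = 3^1*2777^1*7541^1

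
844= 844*1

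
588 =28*21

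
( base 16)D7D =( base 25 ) 5D3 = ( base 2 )110101111101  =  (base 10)3453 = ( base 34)2xj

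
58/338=29/169 = 0.17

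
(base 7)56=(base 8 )51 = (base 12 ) 35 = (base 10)41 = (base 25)1G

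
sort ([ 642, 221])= [ 221,642]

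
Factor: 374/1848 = 2^( - 2) * 3^(-1) * 7^(-1)*17^1 = 17/84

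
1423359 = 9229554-7806195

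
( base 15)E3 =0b11010101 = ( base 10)213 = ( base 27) 7o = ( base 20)AD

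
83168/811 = 102 + 446/811=   102.55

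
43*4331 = 186233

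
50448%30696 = 19752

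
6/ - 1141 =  - 6/1141 = - 0.01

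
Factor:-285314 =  - 2^1 * 142657^1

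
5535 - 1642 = 3893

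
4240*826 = 3502240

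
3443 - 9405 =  - 5962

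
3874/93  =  3874/93 = 41.66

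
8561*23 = 196903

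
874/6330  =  437/3165  =  0.14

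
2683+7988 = 10671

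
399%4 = 3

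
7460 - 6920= 540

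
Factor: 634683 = 3^1 * 7^1*30223^1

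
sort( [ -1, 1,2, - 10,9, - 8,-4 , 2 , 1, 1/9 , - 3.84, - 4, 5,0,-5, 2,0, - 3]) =[ - 10, - 8, - 5,-4,-4, - 3.84,  -  3,-1, 0, 0 , 1/9, 1, 1, 2, 2,2, 5, 9]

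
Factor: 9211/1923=3^( - 1)*61^1*151^1*641^( - 1) 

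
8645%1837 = 1297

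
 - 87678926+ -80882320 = - 168561246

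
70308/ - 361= - 70308/361  =  - 194.76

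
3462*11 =38082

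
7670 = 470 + 7200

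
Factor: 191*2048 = 2^11*191^1=   391168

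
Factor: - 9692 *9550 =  - 92558600 = -2^3 * 5^2*191^1*2423^1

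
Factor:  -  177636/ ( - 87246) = 226/111 = 2^1*3^( - 1)*37^( - 1 )*113^1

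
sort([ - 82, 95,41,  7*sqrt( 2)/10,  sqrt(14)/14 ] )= [ - 82,sqrt( 14)/14, 7 * sqrt( 2)/10,41, 95]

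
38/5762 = 19/2881 = 0.01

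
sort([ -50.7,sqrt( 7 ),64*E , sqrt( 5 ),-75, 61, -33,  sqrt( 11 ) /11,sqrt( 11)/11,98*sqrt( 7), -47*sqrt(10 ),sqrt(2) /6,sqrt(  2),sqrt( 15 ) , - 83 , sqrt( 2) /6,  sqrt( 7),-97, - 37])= [ - 47 * sqrt(10),  -  97,-83,-75, - 50.7,-37,- 33,sqrt( 2)/6,  sqrt( 2)/6,  sqrt( 11)/11, sqrt( 11 )/11,  sqrt( 2),sqrt( 5),sqrt ( 7),sqrt( 7),sqrt( 15 ),61,  64*E, 98*sqrt( 7)]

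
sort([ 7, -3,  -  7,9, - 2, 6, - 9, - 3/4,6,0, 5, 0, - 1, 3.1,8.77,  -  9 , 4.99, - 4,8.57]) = [ - 9, - 9, - 7,-4,-3, - 2, - 1,- 3/4, 0,0 , 3.1,4.99,5 , 6, 6,7,8.57,8.77,9 ] 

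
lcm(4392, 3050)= 109800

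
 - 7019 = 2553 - 9572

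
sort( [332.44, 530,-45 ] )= [  -  45 , 332.44,530 ] 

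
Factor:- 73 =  - 73^1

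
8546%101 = 62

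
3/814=3/814 = 0.00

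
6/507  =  2/169 = 0.01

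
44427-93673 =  - 49246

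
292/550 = 146/275 = 0.53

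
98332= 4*24583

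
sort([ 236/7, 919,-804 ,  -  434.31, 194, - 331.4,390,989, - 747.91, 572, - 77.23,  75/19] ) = [ - 804, - 747.91,  -  434.31, - 331.4,  -  77.23,75/19, 236/7, 194, 390, 572, 919 , 989] 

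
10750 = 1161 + 9589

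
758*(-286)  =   - 216788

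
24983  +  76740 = 101723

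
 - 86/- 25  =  86/25= 3.44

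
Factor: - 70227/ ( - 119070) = 289/490 = 2^( - 1) * 5^( - 1)*7^ ( - 2) * 17^2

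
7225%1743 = 253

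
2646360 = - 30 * ( -88212 ) 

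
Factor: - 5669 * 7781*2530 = -111599537170 = - 2^1  *  5^1*11^1*23^1*31^1*251^1*5669^1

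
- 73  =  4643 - 4716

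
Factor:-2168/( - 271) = 8 = 2^3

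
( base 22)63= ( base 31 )4b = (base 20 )6F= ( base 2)10000111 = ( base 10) 135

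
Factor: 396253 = 11^1 * 13^1*17^1 * 163^1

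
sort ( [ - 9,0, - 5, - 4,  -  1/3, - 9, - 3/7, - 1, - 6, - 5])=[ - 9, - 9,  -  6, - 5, - 5, - 4, - 1, - 3/7, - 1/3,0 ] 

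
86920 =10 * 8692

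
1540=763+777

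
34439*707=24348373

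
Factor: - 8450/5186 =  - 4225/2593 = - 5^2*13^2 * 2593^(-1)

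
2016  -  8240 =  - 6224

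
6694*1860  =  12450840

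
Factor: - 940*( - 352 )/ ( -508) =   -  82720/127=- 2^5 * 5^1*11^1  *47^1 * 127^( - 1)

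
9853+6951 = 16804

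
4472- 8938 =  -4466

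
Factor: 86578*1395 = 2^1 * 3^2*5^1*31^1*73^1*593^1 = 120776310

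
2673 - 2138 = 535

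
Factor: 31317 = 3^1*11^1*13^1*73^1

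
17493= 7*2499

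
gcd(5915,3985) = 5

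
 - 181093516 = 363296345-544389861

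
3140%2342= 798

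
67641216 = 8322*8128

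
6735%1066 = 339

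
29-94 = -65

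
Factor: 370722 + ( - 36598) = 2^2* 7^1*11933^1 = 334124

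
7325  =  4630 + 2695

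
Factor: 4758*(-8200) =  - 2^4*3^1 * 5^2*13^1*41^1*61^1 = - 39015600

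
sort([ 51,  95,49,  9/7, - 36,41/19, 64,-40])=[ - 40, - 36,9/7,41/19,49 , 51, 64, 95] 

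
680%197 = 89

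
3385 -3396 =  - 11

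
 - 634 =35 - 669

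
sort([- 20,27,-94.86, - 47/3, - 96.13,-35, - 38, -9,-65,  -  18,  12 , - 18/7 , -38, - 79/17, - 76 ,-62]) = [ - 96.13, -94.86,-76,  -  65, - 62, - 38, - 38,  -  35,-20,  -  18, - 47/3, - 9,-79/17, - 18/7, 12, 27 ] 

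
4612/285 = 4612/285 = 16.18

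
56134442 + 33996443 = 90130885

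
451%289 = 162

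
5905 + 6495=12400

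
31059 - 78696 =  - 47637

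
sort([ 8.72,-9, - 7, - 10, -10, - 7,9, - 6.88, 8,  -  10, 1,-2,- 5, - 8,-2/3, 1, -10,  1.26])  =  [ - 10, - 10, - 10, - 10, - 9,- 8, - 7, - 7,-6.88, - 5, - 2, - 2/3,1, 1, 1.26, 8, 8.72,9 ] 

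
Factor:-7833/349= - 3^1*7^1*349^( - 1 )*373^1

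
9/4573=9/4573=0.00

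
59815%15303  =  13906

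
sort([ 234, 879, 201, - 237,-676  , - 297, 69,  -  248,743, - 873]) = [ - 873, - 676, - 297,  -  248 , - 237,69, 201, 234, 743 , 879 ] 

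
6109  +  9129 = 15238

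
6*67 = 402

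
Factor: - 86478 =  - 2^1*3^1*7^1*29^1*71^1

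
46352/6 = 23176/3 = 7725.33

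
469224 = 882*532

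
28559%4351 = 2453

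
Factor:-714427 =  - 7^1*102061^1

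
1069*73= 78037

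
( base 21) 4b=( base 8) 137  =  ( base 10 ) 95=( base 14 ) 6B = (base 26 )3h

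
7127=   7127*1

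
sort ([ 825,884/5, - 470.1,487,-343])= [ - 470.1, - 343,884/5,487,825] 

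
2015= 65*31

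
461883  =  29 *15927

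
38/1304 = 19/652= 0.03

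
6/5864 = 3/2932  =  0.00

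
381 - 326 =55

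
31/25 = 1+6/25 = 1.24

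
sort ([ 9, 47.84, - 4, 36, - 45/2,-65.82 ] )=[ - 65.82, -45/2,-4, 9,36,47.84 ]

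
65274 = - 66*( - 989) 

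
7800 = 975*8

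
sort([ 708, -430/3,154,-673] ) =[ - 673, - 430/3  ,  154, 708 ]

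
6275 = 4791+1484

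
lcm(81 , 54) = 162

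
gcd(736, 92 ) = 92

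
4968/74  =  2484/37= 67.14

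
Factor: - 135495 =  - 3^2*5^1*3011^1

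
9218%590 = 368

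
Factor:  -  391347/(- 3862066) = 2^( - 1) * 3^2*11^1 * 13^( - 1) * 59^1 * 67^1 * 89^( - 1) * 1669^( - 1 )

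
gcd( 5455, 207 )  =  1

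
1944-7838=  - 5894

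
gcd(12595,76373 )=11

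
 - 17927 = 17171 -35098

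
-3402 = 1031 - 4433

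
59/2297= 59/2297 = 0.03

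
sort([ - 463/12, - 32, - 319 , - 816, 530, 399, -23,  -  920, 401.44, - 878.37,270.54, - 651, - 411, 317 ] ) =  [ - 920, - 878.37,  -  816, - 651, - 411, - 319, - 463/12,-32, - 23, 270.54,  317, 399, 401.44, 530 ]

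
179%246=179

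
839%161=34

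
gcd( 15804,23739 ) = 3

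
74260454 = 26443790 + 47816664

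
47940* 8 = 383520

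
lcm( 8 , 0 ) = 0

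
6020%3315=2705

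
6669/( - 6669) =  - 1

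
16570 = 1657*10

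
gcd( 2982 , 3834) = 426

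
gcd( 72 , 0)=72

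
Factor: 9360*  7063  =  66109680 = 2^4 * 3^2*5^1* 7^1*13^1 * 1009^1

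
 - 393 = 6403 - 6796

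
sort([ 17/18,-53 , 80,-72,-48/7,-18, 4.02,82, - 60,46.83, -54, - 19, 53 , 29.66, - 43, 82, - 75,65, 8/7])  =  [ - 75 , - 72,  -  60, - 54, - 53, - 43, - 19, - 18,  -  48/7,17/18, 8/7,4.02,29.66, 46.83, 53, 65, 80, 82, 82]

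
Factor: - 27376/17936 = -29/19 = - 19^(-1 )*29^1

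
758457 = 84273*9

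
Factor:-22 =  - 2^1*11^1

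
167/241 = 167/241=0.69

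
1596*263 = 419748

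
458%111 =14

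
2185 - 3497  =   - 1312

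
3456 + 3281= 6737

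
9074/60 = 151 + 7/30 =151.23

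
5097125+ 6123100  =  11220225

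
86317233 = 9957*8669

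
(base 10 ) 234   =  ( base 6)1030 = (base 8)352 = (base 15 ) 109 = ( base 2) 11101010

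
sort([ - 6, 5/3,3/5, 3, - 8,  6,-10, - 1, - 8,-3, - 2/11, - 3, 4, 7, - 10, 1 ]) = [ - 10, - 10, - 8, - 8, - 6, - 3 , - 3, - 1, - 2/11,3/5,1 , 5/3,3, 4,  6,7] 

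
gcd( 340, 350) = 10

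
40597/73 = 556 + 9/73 = 556.12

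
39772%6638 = 6582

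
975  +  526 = 1501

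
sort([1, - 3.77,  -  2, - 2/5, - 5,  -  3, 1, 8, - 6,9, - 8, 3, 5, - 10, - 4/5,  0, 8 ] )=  [  -  10, - 8, - 6, - 5,  -  3.77, - 3, - 2, - 4/5,  -  2/5, 0, 1, 1,3, 5, 8,8, 9 ] 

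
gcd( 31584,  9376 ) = 32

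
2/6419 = 2/6419 = 0.00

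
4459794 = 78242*57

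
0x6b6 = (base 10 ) 1718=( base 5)23333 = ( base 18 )558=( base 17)5g1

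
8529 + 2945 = 11474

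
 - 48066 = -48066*1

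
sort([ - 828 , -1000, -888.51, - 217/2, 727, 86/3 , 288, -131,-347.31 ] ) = [ - 1000, - 888.51, - 828, -347.31, - 131, -217/2,86/3  ,  288,727 ]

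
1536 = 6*256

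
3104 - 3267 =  - 163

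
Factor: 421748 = 2^2*105437^1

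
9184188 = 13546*678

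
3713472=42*88416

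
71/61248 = 71/61248 = 0.00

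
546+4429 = 4975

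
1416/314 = 708/157=4.51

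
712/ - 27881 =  - 712/27881= - 0.03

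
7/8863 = 7/8863 = 0.00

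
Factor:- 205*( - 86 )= 17630 =2^1 * 5^1 * 41^1*43^1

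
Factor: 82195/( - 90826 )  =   -2^(- 1)* 5^1*17^1*967^1*45413^( - 1 )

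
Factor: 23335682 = 2^1*2819^1*4139^1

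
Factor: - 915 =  - 3^1*5^1*61^1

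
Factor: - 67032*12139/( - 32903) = 2^3*3^2*7^2*13^( - 1)*19^1 * 61^1*199^1*2531^(-1) = 813701448/32903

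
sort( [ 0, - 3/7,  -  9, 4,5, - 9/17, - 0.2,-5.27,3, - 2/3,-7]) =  [ - 9, - 7, -5.27, - 2/3, - 9/17 , - 3/7,- 0.2,0,3,4,5]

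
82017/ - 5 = - 82017/5 =- 16403.40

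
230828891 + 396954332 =627783223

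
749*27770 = 20799730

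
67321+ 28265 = 95586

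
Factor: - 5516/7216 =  - 1379/1804 =-  2^(-2)*7^1 * 11^( - 1)  *  41^(-1 )*197^1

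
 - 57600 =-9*6400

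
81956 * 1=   81956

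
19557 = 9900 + 9657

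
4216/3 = 1405 + 1/3 =1405.33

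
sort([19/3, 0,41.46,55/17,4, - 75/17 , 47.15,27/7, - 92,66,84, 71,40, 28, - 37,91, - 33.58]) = [ - 92,-37, - 33.58, - 75/17, 0,55/17, 27/7,4 , 19/3,  28,40,  41.46,47.15 , 66,71 , 84, 91]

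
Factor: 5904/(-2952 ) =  - 2^1 = - 2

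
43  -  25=18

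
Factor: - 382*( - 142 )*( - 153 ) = -8299332 = -2^2*3^2*17^1*71^1*191^1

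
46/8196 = 23/4098=0.01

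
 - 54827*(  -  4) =219308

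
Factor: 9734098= 2^1*11^1*17^2 * 1531^1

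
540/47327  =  540/47327= 0.01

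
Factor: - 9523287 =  - 3^2*1058143^1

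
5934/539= 11 + 5/539 = 11.01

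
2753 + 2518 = 5271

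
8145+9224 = 17369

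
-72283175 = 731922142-804205317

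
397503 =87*4569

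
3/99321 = 1/33107 =0.00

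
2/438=1/219= 0.00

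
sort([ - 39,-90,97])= [ - 90,-39,97 ]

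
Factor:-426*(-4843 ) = 2^1 * 3^1*29^1*71^1*167^1 = 2063118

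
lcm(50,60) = 300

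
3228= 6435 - 3207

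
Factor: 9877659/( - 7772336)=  - 2^(-4 )*3^1*13^(-1 )*79^(-1)*6961^1 = - 20883/16432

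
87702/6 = 14617   =  14617.00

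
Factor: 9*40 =2^3*3^2*5^1 = 360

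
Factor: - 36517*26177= - 955905509  =  - 13^1*53^2*26177^1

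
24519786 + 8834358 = 33354144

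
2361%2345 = 16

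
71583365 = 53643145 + 17940220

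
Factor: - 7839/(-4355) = 3^2*5^( - 1)=9/5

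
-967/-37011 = 967/37011= 0.03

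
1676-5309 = -3633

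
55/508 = 55/508 =0.11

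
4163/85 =4163/85 = 48.98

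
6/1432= 3/716 = 0.00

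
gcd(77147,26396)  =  1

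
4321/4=4321/4 = 1080.25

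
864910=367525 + 497385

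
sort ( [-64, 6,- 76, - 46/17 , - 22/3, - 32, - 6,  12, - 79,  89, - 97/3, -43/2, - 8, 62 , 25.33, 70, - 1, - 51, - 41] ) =[ - 79,-76, - 64,-51, - 41, - 97/3,-32 , - 43/2, - 8, - 22/3, - 6,-46/17, - 1, 6,12,  25.33, 62 , 70,89] 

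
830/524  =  1 + 153/262 =1.58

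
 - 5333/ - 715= 7  +  328/715= 7.46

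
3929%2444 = 1485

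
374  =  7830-7456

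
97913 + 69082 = 166995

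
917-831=86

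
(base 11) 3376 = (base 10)4439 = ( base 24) 7GN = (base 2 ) 1000101010111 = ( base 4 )1011113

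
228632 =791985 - 563353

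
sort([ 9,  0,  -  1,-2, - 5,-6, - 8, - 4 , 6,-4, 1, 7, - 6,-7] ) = [ - 8, - 7, -6, - 6, - 5, - 4, - 4,-2,- 1,0, 1, 6,  7,9]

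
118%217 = 118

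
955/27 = 35+10/27 = 35.37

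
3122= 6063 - 2941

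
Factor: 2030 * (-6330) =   -  12849900=- 2^2*3^1*5^2 * 7^1*29^1*211^1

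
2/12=1/6 = 0.17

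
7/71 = 7/71 = 0.10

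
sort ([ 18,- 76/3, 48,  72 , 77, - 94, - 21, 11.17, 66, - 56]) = [ - 94, - 56,- 76/3,  -  21 , 11.17, 18,48,66, 72,  77] 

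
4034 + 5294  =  9328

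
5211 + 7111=12322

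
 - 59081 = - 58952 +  - 129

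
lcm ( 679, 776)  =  5432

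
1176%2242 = 1176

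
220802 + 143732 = 364534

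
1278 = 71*18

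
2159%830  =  499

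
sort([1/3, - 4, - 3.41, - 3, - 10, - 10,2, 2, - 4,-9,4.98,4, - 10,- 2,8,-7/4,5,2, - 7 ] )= [-10 , - 10, - 10, - 9, - 7, - 4,-4, - 3.41, - 3, - 2, -7/4, 1/3,  2, 2, 2,  4, 4.98,5,8]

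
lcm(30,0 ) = 0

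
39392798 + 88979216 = 128372014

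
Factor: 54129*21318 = 1153922022 = 2^1 * 3^2  *  11^1*17^1*19^1*18043^1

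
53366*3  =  160098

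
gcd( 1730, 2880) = 10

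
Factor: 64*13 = 2^6*13^1 = 832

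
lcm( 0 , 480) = 0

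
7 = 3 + 4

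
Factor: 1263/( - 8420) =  - 2^( - 2) * 3^1*5^(  -  1 ) = - 3/20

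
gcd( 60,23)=1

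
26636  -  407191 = -380555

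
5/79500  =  1/15900 = 0.00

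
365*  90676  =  33096740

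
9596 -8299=1297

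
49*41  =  2009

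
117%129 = 117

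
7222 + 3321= 10543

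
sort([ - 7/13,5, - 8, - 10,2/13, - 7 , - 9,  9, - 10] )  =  [ - 10, - 10, - 9, - 8, - 7, -7/13, 2/13 , 5,9]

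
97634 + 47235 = 144869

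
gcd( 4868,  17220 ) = 4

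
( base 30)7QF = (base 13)32CA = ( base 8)15667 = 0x1bb7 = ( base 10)7095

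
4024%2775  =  1249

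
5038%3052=1986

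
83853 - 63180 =20673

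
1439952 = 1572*916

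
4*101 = 404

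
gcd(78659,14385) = 7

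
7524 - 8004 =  - 480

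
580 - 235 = 345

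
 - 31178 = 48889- 80067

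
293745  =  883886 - 590141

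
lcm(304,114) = 912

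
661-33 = 628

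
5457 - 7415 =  -1958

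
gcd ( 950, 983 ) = 1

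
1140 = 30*38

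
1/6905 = 1/6905 = 0.00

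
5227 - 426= 4801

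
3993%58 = 49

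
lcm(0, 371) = 0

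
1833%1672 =161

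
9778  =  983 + 8795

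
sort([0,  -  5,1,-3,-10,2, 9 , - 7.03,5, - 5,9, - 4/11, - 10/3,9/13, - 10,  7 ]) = [ - 10,-10, - 7.03, - 5, - 5,  -  10/3, - 3 ,-4/11 , 0,9/13, 1,2, 5, 7,9 , 9]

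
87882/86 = 43941/43 = 1021.88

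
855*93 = 79515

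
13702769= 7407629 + 6295140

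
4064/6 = 2032/3= 677.33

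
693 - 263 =430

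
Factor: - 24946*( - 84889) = 2117640994 =2^1*7^1*67^1*181^1*12473^1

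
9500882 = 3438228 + 6062654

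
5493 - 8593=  - 3100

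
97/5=19 +2/5  =  19.40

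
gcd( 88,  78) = 2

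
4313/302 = 14 + 85/302 =14.28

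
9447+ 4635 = 14082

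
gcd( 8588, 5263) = 19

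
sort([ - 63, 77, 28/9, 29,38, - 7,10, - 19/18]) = [- 63, - 7,-19/18,  28/9,10,29, 38, 77 ] 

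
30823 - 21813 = 9010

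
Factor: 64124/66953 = 68/71 = 2^2 * 17^1*71^ ( - 1)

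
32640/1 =32640 = 32640.00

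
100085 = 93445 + 6640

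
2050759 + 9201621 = 11252380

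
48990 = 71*690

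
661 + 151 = 812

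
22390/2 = 11195= 11195.00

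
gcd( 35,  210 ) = 35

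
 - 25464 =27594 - 53058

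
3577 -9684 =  - 6107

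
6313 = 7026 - 713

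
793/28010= 793/28010 = 0.03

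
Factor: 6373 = 6373^1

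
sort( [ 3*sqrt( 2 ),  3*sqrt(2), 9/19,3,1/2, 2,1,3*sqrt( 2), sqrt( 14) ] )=[9/19,1/2,1 , 2, 3,sqrt (14 ),3*sqrt( 2),3*sqrt( 2 ), 3*sqrt( 2) ] 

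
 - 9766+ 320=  - 9446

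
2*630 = 1260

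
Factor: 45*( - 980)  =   - 44100 = - 2^2 * 3^2 * 5^2*7^2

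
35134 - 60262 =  - 25128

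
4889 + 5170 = 10059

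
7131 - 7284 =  - 153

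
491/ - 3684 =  - 491/3684 = -0.13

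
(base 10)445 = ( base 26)H3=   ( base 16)1bd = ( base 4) 12331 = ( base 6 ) 2021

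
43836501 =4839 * 9059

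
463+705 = 1168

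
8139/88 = 8139/88   =  92.49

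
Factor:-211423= - 113^1 * 1871^1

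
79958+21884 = 101842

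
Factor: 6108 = 2^2*3^1*509^1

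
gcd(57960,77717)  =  23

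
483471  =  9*53719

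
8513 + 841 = 9354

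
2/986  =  1/493 = 0.00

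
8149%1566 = 319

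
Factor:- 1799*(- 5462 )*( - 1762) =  - 17313655156 = -  2^2*7^1*257^1*881^1*2731^1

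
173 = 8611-8438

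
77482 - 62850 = 14632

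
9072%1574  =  1202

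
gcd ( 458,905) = 1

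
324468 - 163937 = 160531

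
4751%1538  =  137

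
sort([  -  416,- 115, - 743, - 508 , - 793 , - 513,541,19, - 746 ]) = [ - 793, - 746 , - 743 , - 513, - 508 , - 416, - 115,19,541 ] 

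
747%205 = 132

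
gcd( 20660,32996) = 4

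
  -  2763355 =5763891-8527246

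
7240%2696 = 1848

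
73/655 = 73/655 = 0.11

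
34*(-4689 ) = - 159426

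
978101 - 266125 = 711976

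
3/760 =3/760 = 0.00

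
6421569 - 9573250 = -3151681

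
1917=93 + 1824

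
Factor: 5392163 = 7^1 * 770309^1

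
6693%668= 13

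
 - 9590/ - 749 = 12+86/107 = 12.80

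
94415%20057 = 14187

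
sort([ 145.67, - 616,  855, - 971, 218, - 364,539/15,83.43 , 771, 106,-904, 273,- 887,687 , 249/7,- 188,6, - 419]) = [-971,  -  904, - 887, - 616,- 419, - 364, - 188, 6, 249/7,  539/15,83.43,106, 145.67,218,273 , 687 , 771, 855]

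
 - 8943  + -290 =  - 9233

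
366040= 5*73208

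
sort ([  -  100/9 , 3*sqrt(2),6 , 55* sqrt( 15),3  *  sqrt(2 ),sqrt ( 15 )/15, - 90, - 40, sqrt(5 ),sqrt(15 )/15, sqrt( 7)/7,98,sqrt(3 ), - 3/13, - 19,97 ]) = [ - 90, -40,  -  19,-100/9,  -  3/13,sqrt( 15) /15,sqrt( 15) /15,sqrt( 7 )/7,  sqrt (3), sqrt( 5),3*sqrt( 2 ),3*sqrt (2),6, 97  ,  98, 55*sqrt( 15) ] 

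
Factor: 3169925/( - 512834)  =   - 2^( - 1 ) * 5^2*7^ (  -  2 )*11^1*5233^(-1)*11527^1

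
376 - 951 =  -  575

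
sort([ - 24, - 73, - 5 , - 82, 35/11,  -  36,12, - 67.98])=[ - 82, - 73, - 67.98, - 36, - 24, - 5, 35/11, 12 ]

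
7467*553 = 4129251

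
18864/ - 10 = -1887 + 3/5 = - 1886.40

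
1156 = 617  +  539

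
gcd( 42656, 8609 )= 1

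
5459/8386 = 5459/8386 =0.65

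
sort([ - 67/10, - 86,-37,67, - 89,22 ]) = [ - 89, - 86, - 37, - 67/10,22,67]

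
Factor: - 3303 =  - 3^2*367^1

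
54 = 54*1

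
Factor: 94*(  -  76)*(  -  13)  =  92872 = 2^3*13^1*19^1 * 47^1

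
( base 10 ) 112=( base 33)3d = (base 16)70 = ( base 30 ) 3M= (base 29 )3P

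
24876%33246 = 24876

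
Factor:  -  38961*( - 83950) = 2^1*3^4*5^2*13^1*23^1*37^1 * 73^1 = 3270775950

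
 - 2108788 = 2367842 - 4476630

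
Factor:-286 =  - 2^1*11^1*13^1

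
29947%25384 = 4563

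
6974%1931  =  1181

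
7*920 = 6440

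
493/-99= -493/99 = - 4.98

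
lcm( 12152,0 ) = 0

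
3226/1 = 3226 = 3226.00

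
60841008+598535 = 61439543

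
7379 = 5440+1939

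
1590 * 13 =20670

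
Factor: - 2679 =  - 3^1*19^1*47^1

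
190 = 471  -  281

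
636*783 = 497988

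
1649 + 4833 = 6482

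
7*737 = 5159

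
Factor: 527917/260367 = 3^( - 1 )*13^1* 59^( - 1)*1471^( - 1)*40609^1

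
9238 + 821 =10059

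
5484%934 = 814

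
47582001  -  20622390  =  26959611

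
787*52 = 40924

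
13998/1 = 13998 = 13998.00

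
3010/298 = 1505/149 = 10.10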